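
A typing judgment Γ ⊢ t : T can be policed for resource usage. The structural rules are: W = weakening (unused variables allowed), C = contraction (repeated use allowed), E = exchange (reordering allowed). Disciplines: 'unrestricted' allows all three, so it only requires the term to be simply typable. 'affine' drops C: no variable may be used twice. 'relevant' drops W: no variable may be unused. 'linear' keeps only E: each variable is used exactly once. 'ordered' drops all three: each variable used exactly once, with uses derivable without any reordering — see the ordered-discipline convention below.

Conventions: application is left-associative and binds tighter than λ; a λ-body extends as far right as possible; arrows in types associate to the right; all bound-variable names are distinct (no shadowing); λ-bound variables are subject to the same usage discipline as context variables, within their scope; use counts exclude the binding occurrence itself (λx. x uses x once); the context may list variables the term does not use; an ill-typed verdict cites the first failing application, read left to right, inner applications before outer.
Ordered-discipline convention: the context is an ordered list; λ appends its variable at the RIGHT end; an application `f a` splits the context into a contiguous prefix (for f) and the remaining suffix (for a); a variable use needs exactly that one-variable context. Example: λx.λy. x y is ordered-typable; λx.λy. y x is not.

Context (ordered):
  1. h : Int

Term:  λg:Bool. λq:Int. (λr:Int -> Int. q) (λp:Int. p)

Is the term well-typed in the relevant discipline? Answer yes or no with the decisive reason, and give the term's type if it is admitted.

no — h, g, r never used (weakening)
use counts: h ×0, g (λ-bound) ×0, q (λ-bound) ×1, r (λ-bound) ×0, p (λ-bound) ×1
use order (left to right): q, p
typing: ✓ — Bool -> Int -> Int
per-discipline verdicts: ordered ✗ | linear ✗ | affine ✓ | relevant ✗ | unrestricted ✓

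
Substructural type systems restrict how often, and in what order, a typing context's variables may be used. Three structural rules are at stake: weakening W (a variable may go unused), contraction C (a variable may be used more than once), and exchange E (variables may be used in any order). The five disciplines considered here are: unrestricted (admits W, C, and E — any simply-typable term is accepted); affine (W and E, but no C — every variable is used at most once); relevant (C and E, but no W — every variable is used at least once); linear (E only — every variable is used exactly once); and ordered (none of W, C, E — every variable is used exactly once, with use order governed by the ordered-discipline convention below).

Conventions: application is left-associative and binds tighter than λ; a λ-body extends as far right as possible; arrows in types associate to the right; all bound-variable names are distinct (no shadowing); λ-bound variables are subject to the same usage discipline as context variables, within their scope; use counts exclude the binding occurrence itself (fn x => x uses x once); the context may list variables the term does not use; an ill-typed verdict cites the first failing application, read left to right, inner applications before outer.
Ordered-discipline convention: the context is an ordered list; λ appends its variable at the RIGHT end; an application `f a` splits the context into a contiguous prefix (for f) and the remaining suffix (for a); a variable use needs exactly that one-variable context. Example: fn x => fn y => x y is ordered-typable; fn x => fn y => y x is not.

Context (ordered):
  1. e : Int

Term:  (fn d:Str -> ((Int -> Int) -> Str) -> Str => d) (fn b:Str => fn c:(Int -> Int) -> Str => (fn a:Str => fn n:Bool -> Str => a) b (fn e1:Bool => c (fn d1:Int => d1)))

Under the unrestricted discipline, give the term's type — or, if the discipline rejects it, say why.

term : Str -> ((Int -> Int) -> Str) -> Str
usage: e=0; d (λ-bound)=1; b (λ-bound)=1; c (λ-bound)=1; a (λ-bound)=1; n (λ-bound)=0; e1 (λ-bound)=0; d1 (λ-bound)=1
uses in reading order: d, a, b, c, d1
typing: the term checks, with type Str -> ((Int -> Int) -> Str) -> Str
across the five disciplines: ordered ✗, linear ✗, affine ✓, relevant ✗, unrestricted ✓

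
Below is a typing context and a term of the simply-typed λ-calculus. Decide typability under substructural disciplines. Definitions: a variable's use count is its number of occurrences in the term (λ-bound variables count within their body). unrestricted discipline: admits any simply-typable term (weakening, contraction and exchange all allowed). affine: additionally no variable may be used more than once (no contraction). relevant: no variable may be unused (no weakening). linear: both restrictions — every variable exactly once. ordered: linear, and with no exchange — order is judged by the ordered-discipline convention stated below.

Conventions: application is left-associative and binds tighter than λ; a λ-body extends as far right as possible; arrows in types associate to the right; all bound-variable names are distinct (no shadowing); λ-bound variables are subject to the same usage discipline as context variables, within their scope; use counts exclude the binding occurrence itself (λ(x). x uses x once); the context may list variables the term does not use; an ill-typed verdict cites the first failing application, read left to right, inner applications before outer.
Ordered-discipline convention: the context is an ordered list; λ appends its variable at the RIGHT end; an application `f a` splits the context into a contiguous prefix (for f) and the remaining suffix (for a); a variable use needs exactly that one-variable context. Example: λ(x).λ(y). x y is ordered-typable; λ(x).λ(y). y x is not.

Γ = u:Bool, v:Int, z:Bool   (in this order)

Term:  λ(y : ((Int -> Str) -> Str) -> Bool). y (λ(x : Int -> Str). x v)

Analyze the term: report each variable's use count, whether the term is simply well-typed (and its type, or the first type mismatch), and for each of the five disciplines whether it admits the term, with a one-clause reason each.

counts: u ×0; v ×1; z ×0; y [bound] ×1; x [bound] ×1
left-to-right use order: y, x, v
typing: well-typed at (((Int -> Str) -> Str) -> Bool) -> Bool
ordered: ✗, needs weakening: u, z unused
linear: ✗, needs weakening: u, z unused
affine: ✓, u, v, z, y, x: no repeats, contraction unneeded
relevant: ✗, needs weakening: u, z unused
unrestricted: ✓, type-checks ((((Int -> Str) -> Str) -> Bool) -> Bool) and nothing is barred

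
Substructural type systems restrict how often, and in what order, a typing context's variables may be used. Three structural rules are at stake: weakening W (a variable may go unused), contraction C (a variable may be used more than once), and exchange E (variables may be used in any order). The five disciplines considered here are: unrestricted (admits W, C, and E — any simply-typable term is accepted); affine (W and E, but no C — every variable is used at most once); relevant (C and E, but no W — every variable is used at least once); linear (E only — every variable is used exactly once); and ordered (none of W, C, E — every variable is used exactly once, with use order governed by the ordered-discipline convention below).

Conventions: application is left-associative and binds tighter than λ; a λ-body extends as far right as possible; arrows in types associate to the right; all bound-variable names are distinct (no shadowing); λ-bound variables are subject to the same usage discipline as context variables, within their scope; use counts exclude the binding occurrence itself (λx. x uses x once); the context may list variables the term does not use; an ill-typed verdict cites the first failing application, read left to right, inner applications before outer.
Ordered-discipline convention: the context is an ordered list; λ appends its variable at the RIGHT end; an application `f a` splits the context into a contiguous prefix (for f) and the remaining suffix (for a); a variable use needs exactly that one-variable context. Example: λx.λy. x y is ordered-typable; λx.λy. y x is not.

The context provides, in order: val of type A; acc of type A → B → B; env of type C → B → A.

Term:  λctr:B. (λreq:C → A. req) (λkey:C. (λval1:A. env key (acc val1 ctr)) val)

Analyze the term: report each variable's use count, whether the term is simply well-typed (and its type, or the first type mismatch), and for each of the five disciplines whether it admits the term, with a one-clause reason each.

usage: val: 1, acc: 1, env: 1, ctr (λ-bound): 1, req (λ-bound): 1, key (λ-bound): 1, val1 (λ-bound): 1
use order (left to right): req, env, key, acc, val1, ctr, val
typing: well-typed at B → C → A
ordered: ✗, use order req, env, key, acc, val1, ctr, val needs exchange
linear: ✓, single use per variable (val, acc, env, ctr, req, key, val1)
affine: ✓, none of val, acc, env, ctr, req, key, val1 used more than once
relevant: ✓, at least one use each (val, acc, env, ctr, req, key, val1)
unrestricted: ✓, type-checks (B → C → A) and nothing is barred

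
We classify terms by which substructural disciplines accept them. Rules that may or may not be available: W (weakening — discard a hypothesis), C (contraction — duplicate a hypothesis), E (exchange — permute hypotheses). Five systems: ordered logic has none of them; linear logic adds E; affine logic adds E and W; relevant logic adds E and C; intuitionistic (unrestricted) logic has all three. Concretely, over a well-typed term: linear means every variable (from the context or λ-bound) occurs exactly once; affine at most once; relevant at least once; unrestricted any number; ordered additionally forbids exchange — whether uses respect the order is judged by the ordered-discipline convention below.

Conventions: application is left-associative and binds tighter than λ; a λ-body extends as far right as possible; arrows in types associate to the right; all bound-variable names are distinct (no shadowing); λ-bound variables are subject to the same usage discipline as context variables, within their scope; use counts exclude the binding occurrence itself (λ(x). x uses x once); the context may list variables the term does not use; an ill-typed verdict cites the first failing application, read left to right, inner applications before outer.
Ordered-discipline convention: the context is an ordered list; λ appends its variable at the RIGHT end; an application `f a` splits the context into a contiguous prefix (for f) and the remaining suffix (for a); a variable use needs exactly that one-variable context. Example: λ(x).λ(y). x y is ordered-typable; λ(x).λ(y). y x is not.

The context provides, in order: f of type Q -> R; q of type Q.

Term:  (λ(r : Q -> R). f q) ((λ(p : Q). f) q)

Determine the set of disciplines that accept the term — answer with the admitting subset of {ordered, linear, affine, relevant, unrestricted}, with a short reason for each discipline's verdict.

admitted by: unrestricted
variable uses: f: 2×, q: 2×, r (λ-bound): 0×, p (λ-bound): 0×
use order (left to right): f, q, f, q
typing: well-typed at R
ordered ✗ (repeated use of f ×2, q ×2; needs weakening: r, p unused)
linear ✗ (repeated use of f ×2, q ×2; needs weakening: r, p unused)
affine ✗ (repeated use of f ×2, q ×2)
relevant ✗ (needs weakening: r, p unused)
unrestricted ✓ (type-checks (R) and nothing is barred)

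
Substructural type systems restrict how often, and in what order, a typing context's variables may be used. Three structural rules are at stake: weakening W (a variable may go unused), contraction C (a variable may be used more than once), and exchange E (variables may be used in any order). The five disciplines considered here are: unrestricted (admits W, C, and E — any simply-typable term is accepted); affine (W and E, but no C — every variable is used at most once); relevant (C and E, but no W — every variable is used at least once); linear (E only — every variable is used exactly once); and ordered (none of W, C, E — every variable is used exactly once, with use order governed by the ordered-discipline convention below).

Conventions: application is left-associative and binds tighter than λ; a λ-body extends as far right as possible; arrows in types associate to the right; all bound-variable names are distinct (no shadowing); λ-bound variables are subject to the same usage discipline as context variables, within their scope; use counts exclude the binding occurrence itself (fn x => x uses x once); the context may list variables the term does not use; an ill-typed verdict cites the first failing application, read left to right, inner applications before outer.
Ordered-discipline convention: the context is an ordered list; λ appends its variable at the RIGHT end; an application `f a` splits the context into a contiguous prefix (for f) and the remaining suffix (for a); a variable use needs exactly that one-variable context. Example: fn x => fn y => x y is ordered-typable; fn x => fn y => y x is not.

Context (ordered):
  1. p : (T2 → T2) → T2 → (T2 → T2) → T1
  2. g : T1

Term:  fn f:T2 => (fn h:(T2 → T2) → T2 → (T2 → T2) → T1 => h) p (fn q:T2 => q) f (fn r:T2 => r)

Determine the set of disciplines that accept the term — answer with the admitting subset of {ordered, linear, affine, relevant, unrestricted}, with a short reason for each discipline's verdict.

admitting disciplines: affine, unrestricted
counts: p ×1, g ×0, f (bound) ×1, h (bound) ×1, q (bound) ×1, r (bound) ×1
order of uses: h, p, q, f, r
typing: well-typed — term : T2 → T1
ordered ✗ (unused: g — weakening required)
linear ✗ (unused: g — weakening required)
affine ✓ (no duplicate uses among p, g, f, h, q, r)
relevant ✗ (unused: g — weakening required)
unrestricted ✓ (simply typable at T2 → T1; W, C, E all held)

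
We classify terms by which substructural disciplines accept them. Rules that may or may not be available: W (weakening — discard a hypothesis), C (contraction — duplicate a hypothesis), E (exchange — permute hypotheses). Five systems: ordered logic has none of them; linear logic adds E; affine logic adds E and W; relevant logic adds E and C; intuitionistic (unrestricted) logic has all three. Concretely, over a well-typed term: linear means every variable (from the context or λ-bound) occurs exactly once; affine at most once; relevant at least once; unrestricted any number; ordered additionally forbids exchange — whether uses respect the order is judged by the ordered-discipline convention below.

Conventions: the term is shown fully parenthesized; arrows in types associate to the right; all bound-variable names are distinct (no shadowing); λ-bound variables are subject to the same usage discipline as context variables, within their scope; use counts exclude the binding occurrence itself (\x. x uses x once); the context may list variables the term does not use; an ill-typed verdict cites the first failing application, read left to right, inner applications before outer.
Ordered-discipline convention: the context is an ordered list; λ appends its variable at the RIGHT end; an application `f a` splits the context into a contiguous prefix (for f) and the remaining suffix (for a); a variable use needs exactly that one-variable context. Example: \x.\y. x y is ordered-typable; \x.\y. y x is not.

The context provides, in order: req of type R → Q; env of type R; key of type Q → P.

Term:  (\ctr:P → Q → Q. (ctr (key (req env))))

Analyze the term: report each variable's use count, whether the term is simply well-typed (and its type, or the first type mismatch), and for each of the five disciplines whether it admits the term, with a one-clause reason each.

use counts: req: 1×, env: 1×, key: 1×, ctr [bound]: 1×
order of uses: ctr, key, req, env
typing: well-typed at (P → Q → Q) → Q → Q
ordered: ✗ — needs exchange: uses follow ctr, key, req, env
linear: ✓ — req, env, key, ctr: one use apiece
affine: ✓ — no duplicate uses among req, env, key, ctr
relevant: ✓ — req, env, key, ctr: all used, weakening unneeded
unrestricted: ✓ — typability at (P → Q → Q) → Q → Q is all that's needed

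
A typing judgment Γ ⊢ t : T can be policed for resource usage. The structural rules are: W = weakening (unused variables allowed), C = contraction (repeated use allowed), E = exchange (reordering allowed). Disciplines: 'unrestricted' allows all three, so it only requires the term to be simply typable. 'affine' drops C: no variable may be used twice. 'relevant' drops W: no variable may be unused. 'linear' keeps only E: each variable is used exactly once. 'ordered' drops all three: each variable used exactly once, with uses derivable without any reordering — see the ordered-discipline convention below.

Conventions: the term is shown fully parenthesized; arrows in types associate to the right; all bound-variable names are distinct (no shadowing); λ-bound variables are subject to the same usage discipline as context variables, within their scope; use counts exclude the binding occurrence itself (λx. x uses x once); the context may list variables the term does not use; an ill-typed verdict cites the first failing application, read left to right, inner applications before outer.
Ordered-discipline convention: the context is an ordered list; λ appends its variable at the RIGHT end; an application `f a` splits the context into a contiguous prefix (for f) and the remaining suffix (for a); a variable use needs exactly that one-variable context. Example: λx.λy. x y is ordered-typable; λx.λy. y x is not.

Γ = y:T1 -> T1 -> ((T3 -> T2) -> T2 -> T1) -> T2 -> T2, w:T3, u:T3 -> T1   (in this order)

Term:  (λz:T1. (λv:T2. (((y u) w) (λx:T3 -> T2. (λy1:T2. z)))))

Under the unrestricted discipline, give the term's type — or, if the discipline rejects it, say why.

not well-typed under unrestricted — fails simple typing
counts: y: 1, w: 1, u: 1, z (bound): 1, v (bound): 0, x (bound): 0, y1 (bound): 0
uses in reading order: y, u, w, z
typing: ill-typed: an argument T3 -> T1 mismatches the expected T1
per-discipline verdicts: ordered ✗ | linear ✗ | affine ✗ | relevant ✗ | unrestricted ✗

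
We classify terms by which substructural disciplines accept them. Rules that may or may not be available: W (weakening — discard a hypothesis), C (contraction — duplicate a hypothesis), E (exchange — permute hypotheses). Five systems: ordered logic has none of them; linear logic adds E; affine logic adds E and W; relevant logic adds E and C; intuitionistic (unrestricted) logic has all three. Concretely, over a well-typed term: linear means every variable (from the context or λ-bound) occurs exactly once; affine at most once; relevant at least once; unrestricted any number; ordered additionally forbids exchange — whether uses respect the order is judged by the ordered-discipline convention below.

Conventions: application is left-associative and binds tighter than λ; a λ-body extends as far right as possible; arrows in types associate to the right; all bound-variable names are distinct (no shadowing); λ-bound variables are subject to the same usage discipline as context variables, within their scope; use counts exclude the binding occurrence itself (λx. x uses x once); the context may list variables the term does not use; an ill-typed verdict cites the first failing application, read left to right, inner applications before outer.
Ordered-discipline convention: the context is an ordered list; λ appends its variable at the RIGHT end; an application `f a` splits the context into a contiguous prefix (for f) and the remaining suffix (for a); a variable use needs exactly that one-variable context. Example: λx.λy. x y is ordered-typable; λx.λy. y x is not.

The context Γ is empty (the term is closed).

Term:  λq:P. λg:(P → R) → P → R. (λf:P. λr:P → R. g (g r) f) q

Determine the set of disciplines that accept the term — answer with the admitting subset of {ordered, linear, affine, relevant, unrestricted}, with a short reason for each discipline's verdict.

accepted by: relevant, unrestricted
counts: q (bound)=1; g (bound)=2; f (bound)=1; r (bound)=1
uses in reading order: g, g, r, f, q
typing: well-typed — term : P → ((P → R) → P → R) → (P → R) → R
ordered: ✗, needs contraction — g ×2
linear: ✗, needs contraction — g ×2
affine: ✗, needs contraction — g ×2
relevant: ✓, none of q, g, f, r goes unused
unrestricted: ✓, simply typable at P → ((P → R) → P → R) → (P → R) → R; W, C, E all held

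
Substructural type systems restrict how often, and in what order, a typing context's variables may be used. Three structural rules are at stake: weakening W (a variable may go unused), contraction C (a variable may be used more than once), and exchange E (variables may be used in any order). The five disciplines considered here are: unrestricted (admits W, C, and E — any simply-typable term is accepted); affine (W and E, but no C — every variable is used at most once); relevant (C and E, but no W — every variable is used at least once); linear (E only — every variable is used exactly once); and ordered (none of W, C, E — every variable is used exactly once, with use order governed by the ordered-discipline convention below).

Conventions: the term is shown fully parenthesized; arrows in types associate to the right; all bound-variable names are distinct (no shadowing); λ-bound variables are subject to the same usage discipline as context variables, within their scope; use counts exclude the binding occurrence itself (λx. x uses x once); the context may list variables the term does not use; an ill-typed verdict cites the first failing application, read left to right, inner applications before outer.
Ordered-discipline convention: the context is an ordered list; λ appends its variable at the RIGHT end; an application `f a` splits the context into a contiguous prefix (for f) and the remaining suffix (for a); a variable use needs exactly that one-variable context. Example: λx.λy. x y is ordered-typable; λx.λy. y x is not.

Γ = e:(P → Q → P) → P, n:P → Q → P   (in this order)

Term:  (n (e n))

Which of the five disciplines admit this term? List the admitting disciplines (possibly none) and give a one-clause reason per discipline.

admitting disciplines: relevant, unrestricted
use counts: e ×1, n ×2
left-to-right use order: n, e, n
typing: the term checks, with type Q → P
ordered ✗ (needs contraction — n ×2)
linear ✗ (needs contraction — n ×2)
affine ✗ (needs contraction — n ×2)
relevant ✓ (every one of e, n appears)
unrestricted ✓ (simply typable at Q → P; W, C, E all held)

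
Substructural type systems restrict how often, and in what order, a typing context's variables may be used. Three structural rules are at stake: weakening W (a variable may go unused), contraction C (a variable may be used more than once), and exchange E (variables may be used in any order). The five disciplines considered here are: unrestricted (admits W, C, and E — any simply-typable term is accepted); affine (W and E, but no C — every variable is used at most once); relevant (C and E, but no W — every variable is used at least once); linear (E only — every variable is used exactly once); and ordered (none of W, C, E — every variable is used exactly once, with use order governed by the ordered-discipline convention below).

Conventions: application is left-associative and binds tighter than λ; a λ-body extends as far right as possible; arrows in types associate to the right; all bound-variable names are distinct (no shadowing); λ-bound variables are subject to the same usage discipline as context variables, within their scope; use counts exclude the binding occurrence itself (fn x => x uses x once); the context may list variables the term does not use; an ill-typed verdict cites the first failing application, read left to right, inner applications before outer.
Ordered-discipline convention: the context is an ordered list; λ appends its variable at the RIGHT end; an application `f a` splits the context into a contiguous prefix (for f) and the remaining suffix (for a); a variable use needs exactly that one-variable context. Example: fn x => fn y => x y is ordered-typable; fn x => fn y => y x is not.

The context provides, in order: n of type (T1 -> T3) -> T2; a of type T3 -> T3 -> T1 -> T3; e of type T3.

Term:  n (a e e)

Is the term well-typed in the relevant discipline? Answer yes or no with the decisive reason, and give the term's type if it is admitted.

yes — every one of n, a, e appears; term : T2
use counts: n: 1×; a: 1×; e: 2×
left-to-right use order: n, a, e, e
typing: well-typed at T2
summary: ordered ✗ | linear ✗ | affine ✗ | relevant ✓ | unrestricted ✓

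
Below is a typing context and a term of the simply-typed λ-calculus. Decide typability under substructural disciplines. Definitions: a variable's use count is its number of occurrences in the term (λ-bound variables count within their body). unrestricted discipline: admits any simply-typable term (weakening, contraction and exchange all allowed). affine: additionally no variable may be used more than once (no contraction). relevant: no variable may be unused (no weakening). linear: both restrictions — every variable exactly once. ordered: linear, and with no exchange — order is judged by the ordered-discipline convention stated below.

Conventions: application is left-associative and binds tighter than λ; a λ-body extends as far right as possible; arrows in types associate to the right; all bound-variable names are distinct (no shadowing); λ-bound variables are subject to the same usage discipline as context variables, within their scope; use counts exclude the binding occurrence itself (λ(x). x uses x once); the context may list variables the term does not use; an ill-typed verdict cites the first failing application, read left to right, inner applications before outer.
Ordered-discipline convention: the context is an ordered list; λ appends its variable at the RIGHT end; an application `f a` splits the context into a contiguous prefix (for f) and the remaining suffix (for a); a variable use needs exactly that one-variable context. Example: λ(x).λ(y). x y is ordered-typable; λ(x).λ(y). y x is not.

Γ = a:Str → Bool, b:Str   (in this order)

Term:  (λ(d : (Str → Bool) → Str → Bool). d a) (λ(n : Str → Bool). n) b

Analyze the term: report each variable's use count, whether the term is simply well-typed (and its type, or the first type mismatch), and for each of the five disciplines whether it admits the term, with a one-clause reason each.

usage: a: 1; b: 1; d (λ-bound): 1; n (λ-bound): 1
order of uses: d, a, n, b
typing: well-typed at Bool
ordered ✗ (needs exchange: uses follow d, a, n, b)
linear ✓ (a, b, d, n: one use apiece)
affine ✓ (no duplicate uses among a, b, d, n)
relevant ✓ (none of a, b, d, n goes unused)
unrestricted ✓ (simply typable at Bool; W, C, E all held)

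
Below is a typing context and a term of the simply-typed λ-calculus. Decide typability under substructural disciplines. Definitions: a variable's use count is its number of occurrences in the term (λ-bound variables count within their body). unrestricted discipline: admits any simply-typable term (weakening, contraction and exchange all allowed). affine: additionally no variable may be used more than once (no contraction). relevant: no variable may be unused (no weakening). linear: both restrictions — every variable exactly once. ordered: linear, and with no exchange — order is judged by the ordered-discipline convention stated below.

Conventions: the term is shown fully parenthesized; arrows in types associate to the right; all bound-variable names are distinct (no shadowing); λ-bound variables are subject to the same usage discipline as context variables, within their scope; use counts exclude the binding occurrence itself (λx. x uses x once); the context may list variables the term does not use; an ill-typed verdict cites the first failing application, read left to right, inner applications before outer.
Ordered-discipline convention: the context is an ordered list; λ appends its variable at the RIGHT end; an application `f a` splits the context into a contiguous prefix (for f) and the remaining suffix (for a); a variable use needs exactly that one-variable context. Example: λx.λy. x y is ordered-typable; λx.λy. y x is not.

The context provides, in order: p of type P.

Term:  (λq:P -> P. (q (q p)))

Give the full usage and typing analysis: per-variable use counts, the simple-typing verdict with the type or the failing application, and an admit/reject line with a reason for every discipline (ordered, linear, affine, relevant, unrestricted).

usage: p=1, q (bound)=2
left-to-right use order: q, q, p
typing: well-typed at (P -> P) -> P
ordered: ✗ — q ×2 used more than once (contraction)
linear: ✗ — q ×2 used more than once (contraction)
affine: ✗ — q ×2 used more than once (contraction)
relevant: ✓ — every one of p, q appears
unrestricted: ✓ — type-checks ((P -> P) -> P) and nothing is barred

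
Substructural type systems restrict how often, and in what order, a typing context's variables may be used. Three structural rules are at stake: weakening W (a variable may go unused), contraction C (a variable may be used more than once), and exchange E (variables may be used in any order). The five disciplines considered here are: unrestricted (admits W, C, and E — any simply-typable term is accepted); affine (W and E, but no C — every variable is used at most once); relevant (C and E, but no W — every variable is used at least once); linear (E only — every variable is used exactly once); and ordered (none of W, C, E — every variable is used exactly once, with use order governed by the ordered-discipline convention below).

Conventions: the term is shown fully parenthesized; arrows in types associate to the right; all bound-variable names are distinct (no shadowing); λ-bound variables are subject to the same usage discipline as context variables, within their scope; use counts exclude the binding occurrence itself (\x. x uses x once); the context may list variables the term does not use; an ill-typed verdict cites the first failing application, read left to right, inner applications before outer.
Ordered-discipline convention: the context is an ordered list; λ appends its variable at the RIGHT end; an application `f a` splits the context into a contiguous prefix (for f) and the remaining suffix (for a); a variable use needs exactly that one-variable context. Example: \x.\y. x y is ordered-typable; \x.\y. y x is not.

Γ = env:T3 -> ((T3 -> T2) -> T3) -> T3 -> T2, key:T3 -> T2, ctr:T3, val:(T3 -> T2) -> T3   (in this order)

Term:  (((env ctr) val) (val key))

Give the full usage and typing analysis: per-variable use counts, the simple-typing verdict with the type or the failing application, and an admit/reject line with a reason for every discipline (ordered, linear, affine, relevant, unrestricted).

variable uses: env: 1; key: 1; ctr: 1; val: 2
uses in reading order: env, ctr, val, val, key
typing: ✓ — T2
ordered: ✗, uses contraction: val ×2
linear: ✗, uses contraction: val ×2
affine: ✗, uses contraction: val ×2
relevant: ✓, every one of env, key, ctr, val appears
unrestricted: ✓, typability at T2 is all that's needed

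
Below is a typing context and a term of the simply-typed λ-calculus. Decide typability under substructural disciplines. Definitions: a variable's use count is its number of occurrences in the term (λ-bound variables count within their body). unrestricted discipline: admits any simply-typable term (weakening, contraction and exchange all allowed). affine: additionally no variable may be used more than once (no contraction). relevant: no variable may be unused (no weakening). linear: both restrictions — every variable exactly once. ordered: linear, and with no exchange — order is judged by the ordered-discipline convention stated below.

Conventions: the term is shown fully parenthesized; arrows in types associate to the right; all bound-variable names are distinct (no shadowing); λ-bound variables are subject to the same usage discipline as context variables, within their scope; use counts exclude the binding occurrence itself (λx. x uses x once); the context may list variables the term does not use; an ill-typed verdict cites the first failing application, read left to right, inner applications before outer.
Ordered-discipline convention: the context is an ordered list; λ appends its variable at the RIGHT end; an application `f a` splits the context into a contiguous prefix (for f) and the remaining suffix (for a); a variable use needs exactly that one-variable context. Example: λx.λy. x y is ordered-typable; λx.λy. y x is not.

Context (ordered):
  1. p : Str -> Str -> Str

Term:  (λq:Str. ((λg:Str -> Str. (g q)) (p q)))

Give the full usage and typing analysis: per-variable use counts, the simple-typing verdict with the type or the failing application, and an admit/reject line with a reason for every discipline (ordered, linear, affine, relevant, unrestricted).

use counts: p ×1, q (bound) ×2, g (bound) ×1
order of uses: g, q, p, q
typing: well-typed — term : Str -> Str
ordered: ✗, needs contraction — q ×2
linear: ✗, needs contraction — q ×2
affine: ✗, needs contraction — q ×2
relevant: ✓, at least one use each (p, q, g)
unrestricted: ✓, well-typed at Str -> Str; no restrictions here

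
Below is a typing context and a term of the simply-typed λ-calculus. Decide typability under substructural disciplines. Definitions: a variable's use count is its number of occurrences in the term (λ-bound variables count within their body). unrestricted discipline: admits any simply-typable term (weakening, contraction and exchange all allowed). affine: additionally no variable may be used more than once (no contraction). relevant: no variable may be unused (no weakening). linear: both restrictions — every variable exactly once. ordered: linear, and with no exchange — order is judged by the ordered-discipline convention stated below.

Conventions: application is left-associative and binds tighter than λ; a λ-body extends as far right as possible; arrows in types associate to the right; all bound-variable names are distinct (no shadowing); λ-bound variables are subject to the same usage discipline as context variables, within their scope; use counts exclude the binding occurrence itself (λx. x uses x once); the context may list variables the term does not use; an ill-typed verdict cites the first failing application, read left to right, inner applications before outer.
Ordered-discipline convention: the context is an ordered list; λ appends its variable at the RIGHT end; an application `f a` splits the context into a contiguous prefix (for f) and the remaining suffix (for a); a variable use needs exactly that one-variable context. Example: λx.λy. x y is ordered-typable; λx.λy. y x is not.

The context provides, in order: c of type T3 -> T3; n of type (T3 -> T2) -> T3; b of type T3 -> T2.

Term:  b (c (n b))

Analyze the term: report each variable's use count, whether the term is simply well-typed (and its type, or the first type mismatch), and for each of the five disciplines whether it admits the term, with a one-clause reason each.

counts: c=1; n=1; b=2
left-to-right use order: b, c, n, b
typing: well-typed — term : T2
ordered: ✗, needs contraction — b ×2
linear: ✗, needs contraction — b ×2
affine: ✗, needs contraction — b ×2
relevant: ✓, at least one use each (c, n, b)
unrestricted: ✓, well-typed at T2; no restrictions here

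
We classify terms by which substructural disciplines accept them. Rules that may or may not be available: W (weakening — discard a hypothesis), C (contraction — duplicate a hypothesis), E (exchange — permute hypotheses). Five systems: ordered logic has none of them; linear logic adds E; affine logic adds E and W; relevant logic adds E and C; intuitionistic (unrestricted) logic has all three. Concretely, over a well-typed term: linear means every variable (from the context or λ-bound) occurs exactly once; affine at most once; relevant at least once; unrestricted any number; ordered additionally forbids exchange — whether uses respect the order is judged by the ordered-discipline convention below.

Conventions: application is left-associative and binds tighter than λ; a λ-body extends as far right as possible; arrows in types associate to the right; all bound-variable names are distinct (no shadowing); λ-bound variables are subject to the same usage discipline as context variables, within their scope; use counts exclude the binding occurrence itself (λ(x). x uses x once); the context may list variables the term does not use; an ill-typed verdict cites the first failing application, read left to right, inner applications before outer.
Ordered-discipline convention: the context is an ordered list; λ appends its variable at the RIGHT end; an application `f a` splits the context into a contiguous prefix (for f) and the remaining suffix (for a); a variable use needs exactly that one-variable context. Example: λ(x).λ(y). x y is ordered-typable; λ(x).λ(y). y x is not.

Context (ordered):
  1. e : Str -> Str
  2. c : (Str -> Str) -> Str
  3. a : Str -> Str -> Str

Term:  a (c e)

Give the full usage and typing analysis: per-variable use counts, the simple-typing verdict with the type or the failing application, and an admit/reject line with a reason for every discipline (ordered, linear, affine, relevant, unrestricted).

use counts: e=1; c=1; a=1
uses in reading order: a, c, e
typing: the term checks, with type Str -> Str
ordered: ✗, no contiguous prefix/suffix split fits a, c, e
linear: ✓, exactly-once usage across e, c, a
affine: ✓, e, c, a: no repeats, contraction unneeded
relevant: ✓, at least one use each (e, c, a)
unrestricted: ✓, typability at Str -> Str is all that's needed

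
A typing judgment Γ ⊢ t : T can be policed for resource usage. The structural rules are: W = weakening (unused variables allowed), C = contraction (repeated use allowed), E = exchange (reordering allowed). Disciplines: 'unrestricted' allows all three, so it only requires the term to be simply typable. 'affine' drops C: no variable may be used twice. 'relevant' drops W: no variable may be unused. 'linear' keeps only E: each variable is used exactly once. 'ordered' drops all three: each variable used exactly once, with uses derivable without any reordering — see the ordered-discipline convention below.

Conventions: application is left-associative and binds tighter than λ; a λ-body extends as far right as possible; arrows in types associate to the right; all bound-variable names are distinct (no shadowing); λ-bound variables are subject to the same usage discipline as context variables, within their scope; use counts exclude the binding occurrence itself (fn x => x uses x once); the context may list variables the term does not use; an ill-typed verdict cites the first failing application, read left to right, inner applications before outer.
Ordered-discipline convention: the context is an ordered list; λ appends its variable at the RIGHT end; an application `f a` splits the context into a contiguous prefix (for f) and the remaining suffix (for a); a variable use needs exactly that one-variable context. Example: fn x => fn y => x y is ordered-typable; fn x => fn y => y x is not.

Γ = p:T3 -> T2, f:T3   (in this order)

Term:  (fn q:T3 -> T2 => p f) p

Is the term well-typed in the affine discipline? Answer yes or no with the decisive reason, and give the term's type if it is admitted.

no — repeated use of p ×2
variable uses: p: 2; f: 1; q [bound]: 0
left-to-right use order: p, f, p
typing: ✓ — T2
summary: ordered ✗, linear ✗, affine ✗, relevant ✗, unrestricted ✓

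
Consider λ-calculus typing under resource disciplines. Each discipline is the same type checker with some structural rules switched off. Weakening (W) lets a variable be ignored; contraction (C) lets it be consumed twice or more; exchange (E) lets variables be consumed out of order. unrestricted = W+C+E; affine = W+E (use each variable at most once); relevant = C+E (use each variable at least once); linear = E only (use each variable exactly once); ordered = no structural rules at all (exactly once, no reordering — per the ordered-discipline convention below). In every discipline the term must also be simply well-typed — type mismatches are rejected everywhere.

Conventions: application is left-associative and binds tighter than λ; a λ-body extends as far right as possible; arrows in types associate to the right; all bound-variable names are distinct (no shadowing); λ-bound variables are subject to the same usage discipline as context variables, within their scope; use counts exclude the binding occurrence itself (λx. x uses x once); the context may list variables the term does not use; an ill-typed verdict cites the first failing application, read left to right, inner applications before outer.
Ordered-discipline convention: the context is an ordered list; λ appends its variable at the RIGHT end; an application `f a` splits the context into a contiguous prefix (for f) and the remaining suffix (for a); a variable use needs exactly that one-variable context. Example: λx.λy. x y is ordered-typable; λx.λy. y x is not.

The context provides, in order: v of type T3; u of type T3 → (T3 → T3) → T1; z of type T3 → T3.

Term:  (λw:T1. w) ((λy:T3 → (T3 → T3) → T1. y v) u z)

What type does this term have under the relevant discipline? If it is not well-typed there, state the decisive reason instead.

term : T1
counts: v: 1×; u: 1×; z: 1×; w (λ-bound): 1×; y (λ-bound): 1×
uses in reading order: w, y, v, u, z
typing: well-typed at T1
across the five disciplines: ordered ✗ · linear ✓ · affine ✓ · relevant ✓ · unrestricted ✓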